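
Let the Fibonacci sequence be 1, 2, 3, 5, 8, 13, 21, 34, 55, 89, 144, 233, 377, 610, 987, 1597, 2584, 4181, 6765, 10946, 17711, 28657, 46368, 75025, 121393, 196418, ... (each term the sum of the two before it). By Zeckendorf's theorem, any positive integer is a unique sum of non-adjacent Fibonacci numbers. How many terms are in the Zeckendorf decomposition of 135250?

6

Greedy algorithm:
largest Fibonacci ≤ 135250 is 121393; 135250 − 121393 = 13857
largest Fibonacci ≤ 13857 is 10946; 13857 − 10946 = 2911
largest Fibonacci ≤ 2911 is 2584; 2911 − 2584 = 327
largest Fibonacci ≤ 327 is 233; 327 − 233 = 94
largest Fibonacci ≤ 94 is 89; 94 − 89 = 5
largest Fibonacci ≤ 5 is 5; 5 − 5 = 0
135250 = 121393 + 10946 + 2584 + 233 + 89 + 5, which has 6 terms.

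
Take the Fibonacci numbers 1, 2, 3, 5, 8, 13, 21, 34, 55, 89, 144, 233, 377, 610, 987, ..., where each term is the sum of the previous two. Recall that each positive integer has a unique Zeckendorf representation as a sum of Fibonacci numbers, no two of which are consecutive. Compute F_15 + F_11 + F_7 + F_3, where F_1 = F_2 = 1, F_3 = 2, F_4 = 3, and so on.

714

F_15 + F_11 + F_7 + F_3 = 610 + 89 + 13 + 2 = 714.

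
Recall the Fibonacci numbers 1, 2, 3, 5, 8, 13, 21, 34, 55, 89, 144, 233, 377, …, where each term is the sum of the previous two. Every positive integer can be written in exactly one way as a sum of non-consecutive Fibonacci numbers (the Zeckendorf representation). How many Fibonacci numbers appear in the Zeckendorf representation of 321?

6

Greedily peel off the largest Fibonacci term at each step:
subtract 233 from 321: 88 remains
subtract 55 from 88: 33 remains
subtract 21 from 33: 12 remains
subtract 8 from 12: 4 remains
subtract 3 from 4: 1 remains
subtract 1 from 1: 0 remains
321 = 233 + 55 + 21 + 8 + 3 + 1, which has 6 terms.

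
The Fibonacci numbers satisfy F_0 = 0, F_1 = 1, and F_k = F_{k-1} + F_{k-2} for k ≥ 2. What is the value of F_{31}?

Iterating the recurrence up to F_{24} = 46368 and F_{23} = 28657:
F_{25} = F_{24} + F_{23} = 46368 + 28657 = 75025
F_{26} = F_{25} + F_{24} = 75025 + 46368 = 121393
F_{27} = F_{26} + F_{25} = 121393 + 75025 = 196418
F_{28} = F_{27} + F_{26} = 196418 + 121393 = 317811
F_{29} = F_{28} + F_{27} = 317811 + 196418 = 514229
F_{30} = F_{29} + F_{28} = 514229 + 317811 = 832040
F_{31} = F_{30} + F_{29} = 832040 + 514229 = 1346269

1346269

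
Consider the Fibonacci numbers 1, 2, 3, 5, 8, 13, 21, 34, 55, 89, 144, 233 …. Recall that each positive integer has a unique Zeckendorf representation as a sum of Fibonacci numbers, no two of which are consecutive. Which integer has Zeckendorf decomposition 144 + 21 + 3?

168

144 + 21 + 3 = 168.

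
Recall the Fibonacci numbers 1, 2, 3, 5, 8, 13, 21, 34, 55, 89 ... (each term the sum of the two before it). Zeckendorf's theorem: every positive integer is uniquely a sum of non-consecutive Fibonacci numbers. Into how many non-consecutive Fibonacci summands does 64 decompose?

3

64 − 55 = 9
9 − 8 = 1
1 − 1 = 0
64 = 55 + 8 + 1, which has 3 terms.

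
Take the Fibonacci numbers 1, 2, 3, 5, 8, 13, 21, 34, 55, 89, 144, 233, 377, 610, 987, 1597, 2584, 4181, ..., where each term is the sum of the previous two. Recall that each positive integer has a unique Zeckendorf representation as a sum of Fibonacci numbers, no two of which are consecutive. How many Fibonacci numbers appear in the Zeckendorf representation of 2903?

6

Repeatedly subtract the largest Fibonacci number that fits:
largest Fibonacci ≤ 2903 is 2584; 2903 − 2584 = 319
largest Fibonacci ≤ 319 is 233; 319 − 233 = 86
largest Fibonacci ≤ 86 is 55; 86 − 55 = 31
largest Fibonacci ≤ 31 is 21; 31 − 21 = 10
largest Fibonacci ≤ 10 is 8; 10 − 8 = 2
largest Fibonacci ≤ 2 is 2; 2 − 2 = 0
2903 = 2584 + 233 + 55 + 21 + 8 + 2, which has 6 terms.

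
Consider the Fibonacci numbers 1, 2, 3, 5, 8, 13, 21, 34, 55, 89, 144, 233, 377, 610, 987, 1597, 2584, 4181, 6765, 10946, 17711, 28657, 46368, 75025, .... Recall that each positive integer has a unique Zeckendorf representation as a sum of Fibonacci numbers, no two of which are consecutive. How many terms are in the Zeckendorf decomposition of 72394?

8

Repeatedly subtract the largest Fibonacci number that fits:
subtract 46368 from 72394: 26026 remains
subtract 17711 from 26026: 8315 remains
subtract 6765 from 8315: 1550 remains
subtract 987 from 1550: 563 remains
subtract 377 from 563: 186 remains
subtract 144 from 186: 42 remains
subtract 34 from 42: 8 remains
subtract 8 from 8: 0 remains
72394 = 46368 + 17711 + 6765 + 987 + 377 + 144 + 34 + 8, which has 8 terms.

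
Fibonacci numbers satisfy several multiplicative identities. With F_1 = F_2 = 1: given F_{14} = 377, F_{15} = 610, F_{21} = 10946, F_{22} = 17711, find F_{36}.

14930352

By the addition formula F_{m+n} = F_m F_{n+1} + F_{m−1} F_n with m=22, n=14: F_{36} = 17711·610 + 10946·377 = 10803710 + 4126642 = 14930352.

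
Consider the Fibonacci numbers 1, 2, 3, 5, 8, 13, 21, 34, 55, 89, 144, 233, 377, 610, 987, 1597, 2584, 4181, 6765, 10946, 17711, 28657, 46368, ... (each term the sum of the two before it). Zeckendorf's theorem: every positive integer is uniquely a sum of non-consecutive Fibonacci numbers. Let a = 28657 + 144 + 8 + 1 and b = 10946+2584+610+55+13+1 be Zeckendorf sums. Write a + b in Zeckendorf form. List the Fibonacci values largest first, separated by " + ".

28657 + 10946 + 2584 + 610 + 144 + 55 + 21 + 2

The two numbers are 28810 and 14209, so their sum is 43019.
Greedily peel off the largest Fibonacci term at each step:
43019 − 28657 = 14362
14362 − 10946 = 3416
3416 − 2584 = 832
832 − 610 = 222
222 − 144 = 78
78 − 55 = 23
23 − 21 = 2
2 − 2 = 0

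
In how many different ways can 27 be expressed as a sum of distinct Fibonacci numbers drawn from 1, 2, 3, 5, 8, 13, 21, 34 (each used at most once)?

4

Each representation comes from the Zeckendorf form by replacing some F_k with F_{k−1} + F_{k−2} where possible.
27 = 21+5+1 = 21+3+2+1 = 13+8+5+1 = … (1 more), for 4 in all.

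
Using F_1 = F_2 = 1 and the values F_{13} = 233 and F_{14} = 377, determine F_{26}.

By the doubling identity F_{2k} = F_k(2F_{k+1} − F_k): F_{26} = 233·(2·377 − 233) = 233·521 = 121393.

121393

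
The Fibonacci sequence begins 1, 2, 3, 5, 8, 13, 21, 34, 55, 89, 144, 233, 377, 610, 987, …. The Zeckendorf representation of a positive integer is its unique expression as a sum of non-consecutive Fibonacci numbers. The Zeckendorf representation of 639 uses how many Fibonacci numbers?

3

639: greatest Fibonacci not exceeding it is 610, leaving 29
29: greatest Fibonacci not exceeding it is 21, leaving 8
8: greatest Fibonacci not exceeding it is 8, leaving 0
639 = 610 + 21 + 8, which has 3 terms.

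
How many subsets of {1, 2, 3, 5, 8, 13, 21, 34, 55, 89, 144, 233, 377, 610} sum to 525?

7

525 = 377+144+3+1 = 377+89+55+3+1 = 377+89+34+21+3+1 = 233+144+89+55+3+1 = 377+89+34+13+8+3+1 = … (2 more), for 7 in all.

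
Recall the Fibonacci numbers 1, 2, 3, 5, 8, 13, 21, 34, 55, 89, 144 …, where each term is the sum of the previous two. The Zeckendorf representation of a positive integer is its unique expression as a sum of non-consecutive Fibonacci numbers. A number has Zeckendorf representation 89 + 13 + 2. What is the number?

89 + 13 + 2 = 104.

104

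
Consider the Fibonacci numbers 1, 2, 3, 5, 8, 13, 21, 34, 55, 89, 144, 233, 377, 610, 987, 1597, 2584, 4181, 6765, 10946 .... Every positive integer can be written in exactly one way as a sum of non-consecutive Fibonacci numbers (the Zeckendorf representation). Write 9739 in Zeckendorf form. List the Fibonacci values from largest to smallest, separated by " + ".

6765 + 2584 + 377 + 13

largest Fibonacci ≤ 9739 is 6765; 9739 − 6765 = 2974
largest Fibonacci ≤ 2974 is 2584; 2974 − 2584 = 390
largest Fibonacci ≤ 390 is 377; 390 − 377 = 13
largest Fibonacci ≤ 13 is 13; 13 − 13 = 0
So 9739 = 6765 + 2584 + 377 + 13, with no two terms consecutive in the sequence.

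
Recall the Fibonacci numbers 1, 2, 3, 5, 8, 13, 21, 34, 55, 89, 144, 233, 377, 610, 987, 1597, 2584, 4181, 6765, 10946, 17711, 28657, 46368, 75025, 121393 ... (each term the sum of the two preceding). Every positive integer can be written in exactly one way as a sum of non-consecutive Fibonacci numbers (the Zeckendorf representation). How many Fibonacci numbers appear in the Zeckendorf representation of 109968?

8

75025 ≤ 109968 < 121393, so take 75025; remainder 34943
28657 ≤ 34943 < 46368, so take 28657; remainder 6286
4181 ≤ 6286 < 6765, so take 4181; remainder 2105
1597 ≤ 2105 < 2584, so take 1597; remainder 508
377 ≤ 508 < 610, so take 377; remainder 131
89 ≤ 131 < 144, so take 89; remainder 42
34 ≤ 42 < 55, so take 34; remainder 8
8 ≤ 8 < 13, so take 8; remainder 0
109968 = 75025 + 28657 + 4181 + 1597 + 377 + 89 + 34 + 8, which has 8 terms.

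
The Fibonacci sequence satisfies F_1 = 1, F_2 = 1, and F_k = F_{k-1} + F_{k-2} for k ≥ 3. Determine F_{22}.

Iterating the recurrence up to F_{17} = 1597 and F_{16} = 987:
F_{18} = F_{17} + F_{16} = 1597 + 987 = 2584
F_{19} = F_{18} + F_{17} = 2584 + 1597 = 4181
F_{20} = F_{19} + F_{18} = 4181 + 2584 = 6765
F_{21} = F_{20} + F_{19} = 6765 + 4181 = 10946
F_{22} = F_{21} + F_{20} = 10946 + 6765 = 17711

17711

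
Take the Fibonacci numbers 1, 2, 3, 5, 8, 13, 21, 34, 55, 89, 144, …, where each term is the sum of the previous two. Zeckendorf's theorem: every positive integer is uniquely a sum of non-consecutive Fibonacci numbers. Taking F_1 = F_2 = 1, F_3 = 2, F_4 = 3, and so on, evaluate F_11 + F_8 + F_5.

F_11 + F_8 + F_5 = 89 + 21 + 5 = 115.

115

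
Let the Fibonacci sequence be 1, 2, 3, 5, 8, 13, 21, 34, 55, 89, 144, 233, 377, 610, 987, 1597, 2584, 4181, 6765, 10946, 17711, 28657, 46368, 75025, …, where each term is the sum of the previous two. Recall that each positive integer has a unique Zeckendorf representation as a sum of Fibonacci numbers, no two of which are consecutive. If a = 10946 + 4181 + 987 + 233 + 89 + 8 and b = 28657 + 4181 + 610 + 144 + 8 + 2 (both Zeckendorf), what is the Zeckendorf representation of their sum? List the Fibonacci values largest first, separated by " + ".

46368 + 2584 + 987 + 89 + 13 + 5

The two numbers are 16444 and 33602, so their sum is 50046.
take 46368 (≤ 50046); 50046 − 46368 = 3678
take 2584 (≤ 3678); 3678 − 2584 = 1094
take 987 (≤ 1094); 1094 − 987 = 107
take 89 (≤ 107); 107 − 89 = 18
take 13 (≤ 18); 18 − 13 = 5
take 5 (≤ 5); 5 − 5 = 0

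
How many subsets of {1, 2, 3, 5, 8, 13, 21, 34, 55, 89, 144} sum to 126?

Each representation comes from the Zeckendorf form by replacing some F_k with F_{k−1} + F_{k−2} where possible.
126 = 89+34+3 = 89+34+2+1 = 89+21+13+3 = 89+21+13+2+1 = 89+21+8+5+3 = … (5 more), for 10 in all.

10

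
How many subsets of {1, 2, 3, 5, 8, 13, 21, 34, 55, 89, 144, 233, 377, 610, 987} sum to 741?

Each representation comes from the Zeckendorf form by replacing some F_k with F_{k−1} + F_{k−2} where possible.
741 = 610+89+34+8 = 610+89+34+5+3 = 610+89+21+13+8 = 377+233+89+34+8 = 610+89+34+5+2+1 = … (16 more), for 21 in all.

21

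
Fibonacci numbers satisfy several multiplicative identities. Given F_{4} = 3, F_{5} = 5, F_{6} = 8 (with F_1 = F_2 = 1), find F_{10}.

55

By the addition formula F_{m+n} = F_m F_{n+1} + F_{m−1} F_n with m=5, n=5: F_{10} = 5·8 + 3·5 = 40 + 15 = 55.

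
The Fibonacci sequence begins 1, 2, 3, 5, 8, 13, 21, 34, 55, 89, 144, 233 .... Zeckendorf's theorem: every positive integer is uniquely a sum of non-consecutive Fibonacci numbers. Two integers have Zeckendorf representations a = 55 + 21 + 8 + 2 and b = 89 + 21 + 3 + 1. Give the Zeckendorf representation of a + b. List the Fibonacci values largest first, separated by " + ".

144 + 55 + 1

The two numbers are 86 and 114, so their sum is 200.
Greedy algorithm:
take 144 (≤ 200); 200 − 144 = 56
take 55 (≤ 56); 56 − 55 = 1
take 1 (≤ 1); 1 − 1 = 0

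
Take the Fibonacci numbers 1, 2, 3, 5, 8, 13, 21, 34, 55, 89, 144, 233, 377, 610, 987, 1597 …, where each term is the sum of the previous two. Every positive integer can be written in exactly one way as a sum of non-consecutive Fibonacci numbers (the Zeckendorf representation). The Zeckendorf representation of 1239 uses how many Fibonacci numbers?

5

Greedy algorithm:
subtract 987 from 1239: 252 remains
subtract 233 from 252: 19 remains
subtract 13 from 19: 6 remains
subtract 5 from 6: 1 remains
subtract 1 from 1: 0 remains
1239 = 987 + 233 + 13 + 5 + 1, which has 5 terms.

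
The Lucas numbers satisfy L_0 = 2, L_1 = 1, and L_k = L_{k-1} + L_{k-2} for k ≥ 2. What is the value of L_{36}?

Iterating the recurrence up to L_{29} = 1149851 and L_{28} = 710647:
L_{30} = L_{29} + L_{28} = 1149851 + 710647 = 1860498
L_{31} = L_{30} + L_{29} = 1860498 + 1149851 = 3010349
L_{32} = L_{31} + L_{30} = 3010349 + 1860498 = 4870847
L_{33} = L_{32} + L_{31} = 4870847 + 3010349 = 7881196
L_{34} = L_{33} + L_{32} = 7881196 + 4870847 = 12752043
L_{35} = L_{34} + L_{33} = 12752043 + 7881196 = 20633239
L_{36} = L_{35} + L_{34} = 20633239 + 12752043 = 33385282

33385282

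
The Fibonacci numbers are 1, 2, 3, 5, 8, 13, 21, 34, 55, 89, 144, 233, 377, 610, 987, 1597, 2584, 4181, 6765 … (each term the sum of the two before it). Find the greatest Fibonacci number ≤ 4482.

4181 ≤ 4482 < 6765, so the largest Fibonacci number not exceeding 4482 is 4181.

4181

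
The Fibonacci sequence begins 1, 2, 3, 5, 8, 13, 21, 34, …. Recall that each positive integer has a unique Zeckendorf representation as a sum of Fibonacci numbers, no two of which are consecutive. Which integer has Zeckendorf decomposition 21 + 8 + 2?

21 + 8 + 2 = 31.

31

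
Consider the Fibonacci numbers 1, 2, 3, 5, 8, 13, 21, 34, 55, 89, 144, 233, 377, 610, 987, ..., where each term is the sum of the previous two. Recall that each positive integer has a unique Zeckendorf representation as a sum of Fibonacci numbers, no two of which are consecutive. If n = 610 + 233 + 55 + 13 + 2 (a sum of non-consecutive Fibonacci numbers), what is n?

610 + 233 + 55 + 13 + 2 = 913.

913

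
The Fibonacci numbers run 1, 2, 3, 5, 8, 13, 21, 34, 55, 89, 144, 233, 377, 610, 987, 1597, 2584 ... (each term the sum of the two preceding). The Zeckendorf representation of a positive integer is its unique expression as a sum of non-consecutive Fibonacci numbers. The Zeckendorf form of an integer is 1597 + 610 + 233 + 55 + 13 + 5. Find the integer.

2513

1597 + 610 + 233 + 55 + 13 + 5 = 2513.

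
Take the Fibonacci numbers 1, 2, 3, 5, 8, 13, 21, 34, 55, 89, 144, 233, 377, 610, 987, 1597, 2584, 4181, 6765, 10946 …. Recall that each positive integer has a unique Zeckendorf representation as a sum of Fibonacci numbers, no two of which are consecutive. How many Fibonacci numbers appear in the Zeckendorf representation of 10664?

take 6765 (≤ 10664); 10664 − 6765 = 3899
take 2584 (≤ 3899); 3899 − 2584 = 1315
take 987 (≤ 1315); 1315 − 987 = 328
take 233 (≤ 328); 328 − 233 = 95
take 89 (≤ 95); 95 − 89 = 6
take 5 (≤ 6); 6 − 5 = 1
take 1 (≤ 1); 1 − 1 = 0
10664 = 6765 + 2584 + 987 + 233 + 89 + 5 + 1, which has 7 terms.

7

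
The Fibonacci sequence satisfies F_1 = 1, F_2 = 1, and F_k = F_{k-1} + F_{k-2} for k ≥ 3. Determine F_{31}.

Iterating the recurrence up to F_{23} = 28657 and F_{22} = 17711:
F_{24} = F_{23} + F_{22} = 28657 + 17711 = 46368
F_{25} = F_{24} + F_{23} = 46368 + 28657 = 75025
F_{26} = F_{25} + F_{24} = 75025 + 46368 = 121393
F_{27} = F_{26} + F_{25} = 121393 + 75025 = 196418
F_{28} = F_{27} + F_{26} = 196418 + 121393 = 317811
F_{29} = F_{28} + F_{27} = 317811 + 196418 = 514229
F_{30} = F_{29} + F_{28} = 514229 + 317811 = 832040
F_{31} = F_{30} + F_{29} = 832040 + 514229 = 1346269

1346269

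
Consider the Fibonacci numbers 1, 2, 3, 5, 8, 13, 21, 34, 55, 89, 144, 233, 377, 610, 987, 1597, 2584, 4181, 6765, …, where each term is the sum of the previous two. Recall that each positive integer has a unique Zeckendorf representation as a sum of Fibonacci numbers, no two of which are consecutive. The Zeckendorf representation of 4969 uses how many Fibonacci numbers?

4969: greatest Fibonacci not exceeding it is 4181, leaving 788
788: greatest Fibonacci not exceeding it is 610, leaving 178
178: greatest Fibonacci not exceeding it is 144, leaving 34
34: greatest Fibonacci not exceeding it is 34, leaving 0
4969 = 4181 + 610 + 144 + 34, which has 4 terms.

4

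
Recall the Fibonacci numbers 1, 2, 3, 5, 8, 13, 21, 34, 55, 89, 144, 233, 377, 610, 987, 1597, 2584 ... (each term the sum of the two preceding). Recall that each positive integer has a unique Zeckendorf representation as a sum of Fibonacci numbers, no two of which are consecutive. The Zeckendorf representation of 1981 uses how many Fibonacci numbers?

4

largest Fibonacci ≤ 1981 is 1597; 1981 − 1597 = 384
largest Fibonacci ≤ 384 is 377; 384 − 377 = 7
largest Fibonacci ≤ 7 is 5; 7 − 5 = 2
largest Fibonacci ≤ 2 is 2; 2 − 2 = 0
1981 = 1597 + 377 + 5 + 2, which has 4 terms.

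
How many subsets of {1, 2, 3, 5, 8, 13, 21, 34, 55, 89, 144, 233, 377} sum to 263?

Starting from the Zeckendorf form and repeatedly splitting a term F_k into F_{k−1} + F_{k−2} (when neither is already used) reaches every representation.
263 = 233+21+8+1 = 233+21+5+3+1 = 144+89+21+8+1 = … (6 more), for 9 in all.

9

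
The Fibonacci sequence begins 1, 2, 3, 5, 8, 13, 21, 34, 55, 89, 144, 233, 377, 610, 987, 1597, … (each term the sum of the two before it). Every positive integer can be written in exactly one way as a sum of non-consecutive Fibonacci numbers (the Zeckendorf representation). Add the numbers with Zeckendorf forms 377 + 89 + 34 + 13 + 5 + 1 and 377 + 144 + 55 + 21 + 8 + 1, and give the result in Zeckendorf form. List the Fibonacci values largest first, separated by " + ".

987 + 89 + 34 + 13 + 2

The two numbers are 519 and 606, so their sum is 1125.
1125: greatest Fibonacci not exceeding it is 987, leaving 138
138: greatest Fibonacci not exceeding it is 89, leaving 49
49: greatest Fibonacci not exceeding it is 34, leaving 15
15: greatest Fibonacci not exceeding it is 13, leaving 2
2: greatest Fibonacci not exceeding it is 2, leaving 0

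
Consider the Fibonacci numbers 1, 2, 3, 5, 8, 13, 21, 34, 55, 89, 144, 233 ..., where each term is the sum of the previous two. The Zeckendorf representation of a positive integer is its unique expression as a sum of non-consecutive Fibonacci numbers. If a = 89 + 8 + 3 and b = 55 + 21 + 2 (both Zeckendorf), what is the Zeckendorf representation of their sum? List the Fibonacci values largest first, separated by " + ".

144 + 34

The two numbers are 100 and 78, so their sum is 178.
take 144 (≤ 178); 178 − 144 = 34
take 34 (≤ 34); 34 − 34 = 0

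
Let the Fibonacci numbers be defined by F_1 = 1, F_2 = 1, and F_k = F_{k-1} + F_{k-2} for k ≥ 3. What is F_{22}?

17711

Iterating the recurrence up to F_{16} = 987 and F_{15} = 610:
F_{17} = F_{16} + F_{15} = 987 + 610 = 1597
F_{18} = F_{17} + F_{16} = 1597 + 987 = 2584
F_{19} = F_{18} + F_{17} = 2584 + 1597 = 4181
F_{20} = F_{19} + F_{18} = 4181 + 2584 = 6765
F_{21} = F_{20} + F_{19} = 6765 + 4181 = 10946
F_{22} = F_{21} + F_{20} = 10946 + 6765 = 17711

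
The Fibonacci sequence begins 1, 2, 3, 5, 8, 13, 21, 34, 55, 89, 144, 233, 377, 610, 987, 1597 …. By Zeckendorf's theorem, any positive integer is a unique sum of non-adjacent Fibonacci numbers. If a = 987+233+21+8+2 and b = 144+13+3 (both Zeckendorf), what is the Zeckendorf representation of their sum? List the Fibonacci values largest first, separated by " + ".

The two numbers are 1251 and 160, so their sum is 1411.
largest Fibonacci ≤ 1411 is 987; 1411 − 987 = 424
largest Fibonacci ≤ 424 is 377; 424 − 377 = 47
largest Fibonacci ≤ 47 is 34; 47 − 34 = 13
largest Fibonacci ≤ 13 is 13; 13 − 13 = 0

987 + 377 + 34 + 13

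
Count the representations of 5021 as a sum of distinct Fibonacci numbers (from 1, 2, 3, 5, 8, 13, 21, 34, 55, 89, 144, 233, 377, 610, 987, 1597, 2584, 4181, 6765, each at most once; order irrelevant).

5021 = 4181+610+144+55+21+8+2 = 4181+610+144+55+21+5+3+2 = 4181+377+233+144+55+21+8+2 = … (22 more), for 25 in all.

25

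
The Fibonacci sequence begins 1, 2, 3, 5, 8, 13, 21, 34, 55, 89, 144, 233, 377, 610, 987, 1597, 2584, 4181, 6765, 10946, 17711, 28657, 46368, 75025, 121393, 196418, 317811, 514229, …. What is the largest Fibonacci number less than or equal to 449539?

317811

317811 ≤ 449539 < 514229, so the largest Fibonacci number not exceeding 449539 is 317811.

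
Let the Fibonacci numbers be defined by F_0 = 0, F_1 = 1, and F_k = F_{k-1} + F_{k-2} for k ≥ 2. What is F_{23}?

Iterating the recurrence up to F_{19} = 4181 and F_{18} = 2584:
F_{20} = F_{19} + F_{18} = 4181 + 2584 = 6765
F_{21} = F_{20} + F_{19} = 6765 + 4181 = 10946
F_{22} = F_{21} + F_{20} = 10946 + 6765 = 17711
F_{23} = F_{22} + F_{21} = 17711 + 10946 = 28657

28657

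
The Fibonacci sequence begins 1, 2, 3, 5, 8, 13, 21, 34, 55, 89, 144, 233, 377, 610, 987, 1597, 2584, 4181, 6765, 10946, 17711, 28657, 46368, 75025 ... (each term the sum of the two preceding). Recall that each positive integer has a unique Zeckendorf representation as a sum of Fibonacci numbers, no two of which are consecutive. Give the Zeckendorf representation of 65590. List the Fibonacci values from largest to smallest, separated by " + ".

46368 + 17711 + 987 + 377 + 144 + 3

Greedy algorithm:
largest Fibonacci ≤ 65590 is 46368; 65590 − 46368 = 19222
largest Fibonacci ≤ 19222 is 17711; 19222 − 17711 = 1511
largest Fibonacci ≤ 1511 is 987; 1511 − 987 = 524
largest Fibonacci ≤ 524 is 377; 524 − 377 = 147
largest Fibonacci ≤ 147 is 144; 147 − 144 = 3
largest Fibonacci ≤ 3 is 3; 3 − 3 = 0
So 65590 = 46368 + 17711 + 987 + 377 + 144 + 3, with no two terms consecutive in the sequence.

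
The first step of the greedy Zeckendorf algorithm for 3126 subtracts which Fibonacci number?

2584

2584 ≤ 3126 < 4181, so the largest Fibonacci number not exceeding 3126 is 2584.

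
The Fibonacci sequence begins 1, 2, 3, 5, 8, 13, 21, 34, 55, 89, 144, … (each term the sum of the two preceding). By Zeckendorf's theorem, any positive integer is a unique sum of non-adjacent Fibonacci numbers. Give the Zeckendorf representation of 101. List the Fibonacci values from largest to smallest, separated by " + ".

101: greatest Fibonacci not exceeding it is 89, leaving 12
12: greatest Fibonacci not exceeding it is 8, leaving 4
4: greatest Fibonacci not exceeding it is 3, leaving 1
1: greatest Fibonacci not exceeding it is 1, leaving 0
So 101 = 89 + 8 + 3 + 1, with no two terms consecutive in the sequence.

89 + 8 + 3 + 1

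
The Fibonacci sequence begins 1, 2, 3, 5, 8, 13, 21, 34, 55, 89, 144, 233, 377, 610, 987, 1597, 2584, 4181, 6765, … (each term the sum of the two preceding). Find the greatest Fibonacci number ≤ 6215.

4181 ≤ 6215 < 6765, so the largest Fibonacci number not exceeding 6215 is 4181.

4181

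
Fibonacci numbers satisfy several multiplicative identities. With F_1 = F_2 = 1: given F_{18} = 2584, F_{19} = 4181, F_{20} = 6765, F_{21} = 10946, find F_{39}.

By the addition formula F_{m+n} = F_m F_{n+1} + F_{m−1} F_n with m=21, n=18: F_{39} = 10946·4181 + 6765·2584 = 45765226 + 17480760 = 63245986.

63245986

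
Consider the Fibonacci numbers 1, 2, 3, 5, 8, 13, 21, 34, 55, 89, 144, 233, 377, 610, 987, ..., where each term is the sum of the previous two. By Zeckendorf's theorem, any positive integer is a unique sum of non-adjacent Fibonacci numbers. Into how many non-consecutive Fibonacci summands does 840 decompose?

take 610 (≤ 840); 840 − 610 = 230
take 144 (≤ 230); 230 − 144 = 86
take 55 (≤ 86); 86 − 55 = 31
take 21 (≤ 31); 31 − 21 = 10
take 8 (≤ 10); 10 − 8 = 2
take 2 (≤ 2); 2 − 2 = 0
840 = 610 + 144 + 55 + 21 + 8 + 2, which has 6 terms.

6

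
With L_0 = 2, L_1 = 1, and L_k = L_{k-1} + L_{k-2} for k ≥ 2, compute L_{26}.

271443

Iterating the recurrence up to L_{21} = 24476 and L_{20} = 15127:
L_{22} = L_{21} + L_{20} = 24476 + 15127 = 39603
L_{23} = L_{22} + L_{21} = 39603 + 24476 = 64079
L_{24} = L_{23} + L_{22} = 64079 + 39603 = 103682
L_{25} = L_{24} + L_{23} = 103682 + 64079 = 167761
L_{26} = L_{25} + L_{24} = 167761 + 103682 = 271443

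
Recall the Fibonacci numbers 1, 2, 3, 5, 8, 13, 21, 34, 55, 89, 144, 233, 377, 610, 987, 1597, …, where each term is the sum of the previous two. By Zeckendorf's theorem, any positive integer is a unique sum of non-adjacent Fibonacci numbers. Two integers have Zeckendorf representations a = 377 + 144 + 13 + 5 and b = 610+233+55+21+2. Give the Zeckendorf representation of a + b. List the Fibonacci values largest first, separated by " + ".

987 + 377 + 89 + 5 + 2

The two numbers are 539 and 921, so their sum is 1460.
largest Fibonacci ≤ 1460 is 987; 1460 − 987 = 473
largest Fibonacci ≤ 473 is 377; 473 − 377 = 96
largest Fibonacci ≤ 96 is 89; 96 − 89 = 7
largest Fibonacci ≤ 7 is 5; 7 − 5 = 2
largest Fibonacci ≤ 2 is 2; 2 − 2 = 0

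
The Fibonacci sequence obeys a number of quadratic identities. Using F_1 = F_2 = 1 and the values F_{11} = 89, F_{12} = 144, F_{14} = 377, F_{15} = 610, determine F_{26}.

By the addition formula F_{m+n} = F_m F_{n+1} + F_{m−1} F_n with m=15, n=11: F_{26} = 610·144 + 377·89 = 87840 + 33553 = 121393.

121393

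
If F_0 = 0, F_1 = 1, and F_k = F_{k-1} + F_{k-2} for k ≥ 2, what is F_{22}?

17711

Iterating the recurrence up to F_{18} = 2584 and F_{17} = 1597:
F_{19} = F_{18} + F_{17} = 2584 + 1597 = 4181
F_{20} = F_{19} + F_{18} = 4181 + 2584 = 6765
F_{21} = F_{20} + F_{19} = 6765 + 4181 = 10946
F_{22} = F_{21} + F_{20} = 10946 + 6765 = 17711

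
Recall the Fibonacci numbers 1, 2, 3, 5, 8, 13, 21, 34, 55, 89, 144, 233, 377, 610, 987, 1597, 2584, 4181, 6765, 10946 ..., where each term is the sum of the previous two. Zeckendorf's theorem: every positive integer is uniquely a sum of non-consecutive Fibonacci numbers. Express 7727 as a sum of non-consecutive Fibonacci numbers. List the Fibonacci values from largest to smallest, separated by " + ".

largest Fibonacci ≤ 7727 is 6765; 7727 − 6765 = 962
largest Fibonacci ≤ 962 is 610; 962 − 610 = 352
largest Fibonacci ≤ 352 is 233; 352 − 233 = 119
largest Fibonacci ≤ 119 is 89; 119 − 89 = 30
largest Fibonacci ≤ 30 is 21; 30 − 21 = 9
largest Fibonacci ≤ 9 is 8; 9 − 8 = 1
largest Fibonacci ≤ 1 is 1; 1 − 1 = 0
So 7727 = 6765 + 610 + 233 + 89 + 21 + 8 + 1, with no two terms consecutive in the sequence.

6765 + 610 + 233 + 89 + 21 + 8 + 1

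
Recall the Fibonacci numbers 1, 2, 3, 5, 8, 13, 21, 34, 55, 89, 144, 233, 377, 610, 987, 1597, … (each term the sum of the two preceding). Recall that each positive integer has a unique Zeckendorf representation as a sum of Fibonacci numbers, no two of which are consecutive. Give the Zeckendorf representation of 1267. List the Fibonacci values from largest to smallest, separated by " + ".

Greedily peel off the largest Fibonacci term at each step:
987 ≤ 1267 < 1597, so take 987; remainder 280
233 ≤ 280 < 377, so take 233; remainder 47
34 ≤ 47 < 55, so take 34; remainder 13
13 ≤ 13 < 21, so take 13; remainder 0
So 1267 = 987 + 233 + 34 + 13, with no two terms consecutive in the sequence.

987 + 233 + 34 + 13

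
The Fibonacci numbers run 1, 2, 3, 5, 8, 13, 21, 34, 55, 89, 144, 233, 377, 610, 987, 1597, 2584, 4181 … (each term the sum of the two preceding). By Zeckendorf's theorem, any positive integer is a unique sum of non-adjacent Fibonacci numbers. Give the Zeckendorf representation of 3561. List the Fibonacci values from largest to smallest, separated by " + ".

Greedy algorithm:
subtract 2584 from 3561: 977 remains
subtract 610 from 977: 367 remains
subtract 233 from 367: 134 remains
subtract 89 from 134: 45 remains
subtract 34 from 45: 11 remains
subtract 8 from 11: 3 remains
subtract 3 from 3: 0 remains
So 3561 = 2584 + 610 + 233 + 89 + 34 + 8 + 3, with no two terms consecutive in the sequence.

2584 + 610 + 233 + 89 + 34 + 8 + 3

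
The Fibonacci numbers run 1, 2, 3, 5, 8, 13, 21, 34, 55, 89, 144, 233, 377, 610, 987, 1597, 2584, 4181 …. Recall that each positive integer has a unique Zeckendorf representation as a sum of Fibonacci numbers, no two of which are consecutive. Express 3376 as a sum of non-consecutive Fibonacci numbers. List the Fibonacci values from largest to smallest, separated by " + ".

2584 + 610 + 144 + 34 + 3 + 1

Greedy algorithm:
take 2584 (≤ 3376); 3376 − 2584 = 792
take 610 (≤ 792); 792 − 610 = 182
take 144 (≤ 182); 182 − 144 = 38
take 34 (≤ 38); 38 − 34 = 4
take 3 (≤ 4); 4 − 3 = 1
take 1 (≤ 1); 1 − 1 = 0
So 3376 = 2584 + 610 + 144 + 34 + 3 + 1, with no two terms consecutive in the sequence.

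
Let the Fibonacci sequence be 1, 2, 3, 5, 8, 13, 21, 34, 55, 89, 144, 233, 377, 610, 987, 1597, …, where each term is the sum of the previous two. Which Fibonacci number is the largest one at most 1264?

987

987 ≤ 1264 < 1597, so the largest Fibonacci number not exceeding 1264 is 987.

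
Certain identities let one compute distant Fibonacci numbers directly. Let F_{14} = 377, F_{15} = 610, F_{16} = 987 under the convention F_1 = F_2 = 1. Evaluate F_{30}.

832040

By the addition formula F_{m+n} = F_m F_{n+1} + F_{m−1} F_n with m=16, n=14: F_{30} = 987·610 + 610·377 = 602070 + 229970 = 832040.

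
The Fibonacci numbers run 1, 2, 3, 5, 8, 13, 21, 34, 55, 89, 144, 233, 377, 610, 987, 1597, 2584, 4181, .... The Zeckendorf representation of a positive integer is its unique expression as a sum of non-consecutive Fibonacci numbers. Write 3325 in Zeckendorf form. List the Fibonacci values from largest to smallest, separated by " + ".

Greedy algorithm:
3325 − 2584 = 741
741 − 610 = 131
131 − 89 = 42
42 − 34 = 8
8 − 8 = 0
So 3325 = 2584 + 610 + 89 + 34 + 8, with no two terms consecutive in the sequence.

2584 + 610 + 89 + 34 + 8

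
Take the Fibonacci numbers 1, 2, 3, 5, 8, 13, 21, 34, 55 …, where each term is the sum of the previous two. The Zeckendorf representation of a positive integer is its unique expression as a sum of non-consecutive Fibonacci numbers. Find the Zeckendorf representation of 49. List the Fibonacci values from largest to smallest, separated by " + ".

34 + 13 + 2

49: greatest Fibonacci not exceeding it is 34, leaving 15
15: greatest Fibonacci not exceeding it is 13, leaving 2
2: greatest Fibonacci not exceeding it is 2, leaving 0
So 49 = 34 + 13 + 2, with no two terms consecutive in the sequence.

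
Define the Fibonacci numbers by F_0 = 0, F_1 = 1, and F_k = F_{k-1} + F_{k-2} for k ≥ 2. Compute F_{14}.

377

Iterating the recurrence up to F_{9} = 34 and F_{8} = 21:
F_{10} = F_{9} + F_{8} = 34 + 21 = 55
F_{11} = F_{10} + F_{9} = 55 + 34 = 89
F_{12} = F_{11} + F_{10} = 89 + 55 = 144
F_{13} = F_{12} + F_{11} = 144 + 89 = 233
F_{14} = F_{13} + F_{12} = 233 + 144 = 377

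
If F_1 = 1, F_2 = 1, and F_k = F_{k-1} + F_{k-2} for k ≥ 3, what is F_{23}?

Iterating the recurrence up to F_{15} = 610 and F_{14} = 377:
F_{16} = F_{15} + F_{14} = 610 + 377 = 987
F_{17} = F_{16} + F_{15} = 987 + 610 = 1597
F_{18} = F_{17} + F_{16} = 1597 + 987 = 2584
F_{19} = F_{18} + F_{17} = 2584 + 1597 = 4181
F_{20} = F_{19} + F_{18} = 4181 + 2584 = 6765
F_{21} = F_{20} + F_{19} = 6765 + 4181 = 10946
F_{22} = F_{21} + F_{20} = 10946 + 6765 = 17711
F_{23} = F_{22} + F_{21} = 17711 + 10946 = 28657

28657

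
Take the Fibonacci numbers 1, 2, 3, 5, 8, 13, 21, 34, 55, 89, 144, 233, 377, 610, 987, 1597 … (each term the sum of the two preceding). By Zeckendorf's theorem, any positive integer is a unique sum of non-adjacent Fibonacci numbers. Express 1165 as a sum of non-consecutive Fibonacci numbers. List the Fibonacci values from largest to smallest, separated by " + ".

take 987 (≤ 1165); 1165 − 987 = 178
take 144 (≤ 178); 178 − 144 = 34
take 34 (≤ 34); 34 − 34 = 0
So 1165 = 987 + 144 + 34, with no two terms consecutive in the sequence.

987 + 144 + 34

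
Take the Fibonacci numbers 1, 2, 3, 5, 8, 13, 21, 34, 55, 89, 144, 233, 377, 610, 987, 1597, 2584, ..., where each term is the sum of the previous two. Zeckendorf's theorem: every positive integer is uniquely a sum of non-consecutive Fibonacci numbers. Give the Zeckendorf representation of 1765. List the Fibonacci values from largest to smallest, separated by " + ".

1597 + 144 + 21 + 3

largest Fibonacci ≤ 1765 is 1597; 1765 − 1597 = 168
largest Fibonacci ≤ 168 is 144; 168 − 144 = 24
largest Fibonacci ≤ 24 is 21; 24 − 21 = 3
largest Fibonacci ≤ 3 is 3; 3 − 3 = 0
So 1765 = 1597 + 144 + 21 + 3, with no two terms consecutive in the sequence.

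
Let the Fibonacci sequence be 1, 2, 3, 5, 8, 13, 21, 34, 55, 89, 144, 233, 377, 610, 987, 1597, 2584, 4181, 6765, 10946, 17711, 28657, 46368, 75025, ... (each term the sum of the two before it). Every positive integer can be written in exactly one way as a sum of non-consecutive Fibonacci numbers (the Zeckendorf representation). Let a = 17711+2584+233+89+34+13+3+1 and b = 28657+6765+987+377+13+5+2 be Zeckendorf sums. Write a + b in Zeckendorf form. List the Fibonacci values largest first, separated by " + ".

46368 + 10946 + 144 + 13 + 3

The two numbers are 20668 and 36806, so their sum is 57474.
Greedy algorithm:
take 46368 (≤ 57474); 57474 − 46368 = 11106
take 10946 (≤ 11106); 11106 − 10946 = 160
take 144 (≤ 160); 160 − 144 = 16
take 13 (≤ 16); 16 − 13 = 3
take 3 (≤ 3); 3 − 3 = 0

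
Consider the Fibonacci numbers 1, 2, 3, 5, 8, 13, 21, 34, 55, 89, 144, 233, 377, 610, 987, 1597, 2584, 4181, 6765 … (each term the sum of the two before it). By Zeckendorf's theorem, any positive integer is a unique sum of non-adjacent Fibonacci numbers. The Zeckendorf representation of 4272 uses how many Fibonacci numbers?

3

Greedily peel off the largest Fibonacci term at each step:
subtract 4181 from 4272: 91 remains
subtract 89 from 91: 2 remains
subtract 2 from 2: 0 remains
4272 = 4181 + 89 + 2, which has 3 terms.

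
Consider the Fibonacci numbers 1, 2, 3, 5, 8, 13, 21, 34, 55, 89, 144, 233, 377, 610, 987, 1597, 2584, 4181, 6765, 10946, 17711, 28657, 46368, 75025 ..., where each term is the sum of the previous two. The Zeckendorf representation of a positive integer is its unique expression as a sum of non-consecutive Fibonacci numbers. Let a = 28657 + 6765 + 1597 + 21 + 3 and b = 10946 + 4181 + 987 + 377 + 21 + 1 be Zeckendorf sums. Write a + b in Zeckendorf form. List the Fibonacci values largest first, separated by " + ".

46368 + 6765 + 377 + 34 + 8 + 3 + 1

The two numbers are 37043 and 16513, so their sum is 53556.
subtract 46368 from 53556: 7188 remains
subtract 6765 from 7188: 423 remains
subtract 377 from 423: 46 remains
subtract 34 from 46: 12 remains
subtract 8 from 12: 4 remains
subtract 3 from 4: 1 remains
subtract 1 from 1: 0 remains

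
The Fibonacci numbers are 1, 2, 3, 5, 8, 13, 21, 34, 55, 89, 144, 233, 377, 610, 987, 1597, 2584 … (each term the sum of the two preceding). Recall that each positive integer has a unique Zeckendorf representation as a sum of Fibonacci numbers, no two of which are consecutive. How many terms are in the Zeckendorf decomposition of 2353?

4

largest Fibonacci ≤ 2353 is 1597; 2353 − 1597 = 756
largest Fibonacci ≤ 756 is 610; 756 − 610 = 146
largest Fibonacci ≤ 146 is 144; 146 − 144 = 2
largest Fibonacci ≤ 2 is 2; 2 − 2 = 0
2353 = 1597 + 610 + 144 + 2, which has 4 terms.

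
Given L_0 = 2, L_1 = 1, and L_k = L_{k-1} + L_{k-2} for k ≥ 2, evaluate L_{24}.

103682

Iterating the recurrence up to L_{17} = 3571 and L_{16} = 2207:
L_{18} = L_{17} + L_{16} = 3571 + 2207 = 5778
L_{19} = L_{18} + L_{17} = 5778 + 3571 = 9349
L_{20} = L_{19} + L_{18} = 9349 + 5778 = 15127
L_{21} = L_{20} + L_{19} = 15127 + 9349 = 24476
L_{22} = L_{21} + L_{20} = 24476 + 15127 = 39603
L_{23} = L_{22} + L_{21} = 39603 + 24476 = 64079
L_{24} = L_{23} + L_{22} = 64079 + 39603 = 103682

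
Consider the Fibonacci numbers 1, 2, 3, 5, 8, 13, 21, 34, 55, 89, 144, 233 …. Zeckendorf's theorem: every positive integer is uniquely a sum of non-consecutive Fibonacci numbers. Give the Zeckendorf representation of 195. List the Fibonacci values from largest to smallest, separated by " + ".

144 + 34 + 13 + 3 + 1

195 − 144 = 51
51 − 34 = 17
17 − 13 = 4
4 − 3 = 1
1 − 1 = 0
So 195 = 144 + 34 + 13 + 3 + 1, with no two terms consecutive in the sequence.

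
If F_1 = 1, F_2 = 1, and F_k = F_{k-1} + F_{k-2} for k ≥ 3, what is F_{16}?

Iterating the recurrence up to F_{12} = 144 and F_{11} = 89:
F_{13} = F_{12} + F_{11} = 144 + 89 = 233
F_{14} = F_{13} + F_{12} = 233 + 144 = 377
F_{15} = F_{14} + F_{13} = 377 + 233 = 610
F_{16} = F_{15} + F_{14} = 610 + 377 = 987

987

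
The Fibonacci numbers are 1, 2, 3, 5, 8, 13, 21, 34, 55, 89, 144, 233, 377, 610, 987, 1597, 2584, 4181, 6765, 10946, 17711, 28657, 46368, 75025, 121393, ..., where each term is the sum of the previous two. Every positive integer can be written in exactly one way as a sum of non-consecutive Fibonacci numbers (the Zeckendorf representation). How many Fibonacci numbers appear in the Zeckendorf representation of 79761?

subtract 75025 from 79761: 4736 remains
subtract 4181 from 4736: 555 remains
subtract 377 from 555: 178 remains
subtract 144 from 178: 34 remains
subtract 34 from 34: 0 remains
79761 = 75025 + 4181 + 377 + 144 + 34, which has 5 terms.

5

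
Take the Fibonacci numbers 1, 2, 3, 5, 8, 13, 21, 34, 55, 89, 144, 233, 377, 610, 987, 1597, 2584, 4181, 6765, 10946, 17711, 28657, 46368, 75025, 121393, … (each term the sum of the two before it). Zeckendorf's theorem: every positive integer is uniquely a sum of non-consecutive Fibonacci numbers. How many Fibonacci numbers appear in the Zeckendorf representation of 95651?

75025 ≤ 95651 < 121393, so take 75025; remainder 20626
17711 ≤ 20626 < 28657, so take 17711; remainder 2915
2584 ≤ 2915 < 4181, so take 2584; remainder 331
233 ≤ 331 < 377, so take 233; remainder 98
89 ≤ 98 < 144, so take 89; remainder 9
8 ≤ 9 < 13, so take 8; remainder 1
1 ≤ 1 < 2, so take 1; remainder 0
95651 = 75025 + 17711 + 2584 + 233 + 89 + 8 + 1, which has 7 terms.

7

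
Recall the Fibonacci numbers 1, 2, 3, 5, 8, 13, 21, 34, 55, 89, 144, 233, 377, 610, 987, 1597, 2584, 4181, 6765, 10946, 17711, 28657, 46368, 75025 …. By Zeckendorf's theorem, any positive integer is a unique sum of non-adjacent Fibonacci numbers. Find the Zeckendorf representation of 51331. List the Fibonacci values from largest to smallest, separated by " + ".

51331: greatest Fibonacci not exceeding it is 46368, leaving 4963
4963: greatest Fibonacci not exceeding it is 4181, leaving 782
782: greatest Fibonacci not exceeding it is 610, leaving 172
172: greatest Fibonacci not exceeding it is 144, leaving 28
28: greatest Fibonacci not exceeding it is 21, leaving 7
7: greatest Fibonacci not exceeding it is 5, leaving 2
2: greatest Fibonacci not exceeding it is 2, leaving 0
So 51331 = 46368 + 4181 + 610 + 144 + 21 + 5 + 2, with no two terms consecutive in the sequence.

46368 + 4181 + 610 + 144 + 21 + 5 + 2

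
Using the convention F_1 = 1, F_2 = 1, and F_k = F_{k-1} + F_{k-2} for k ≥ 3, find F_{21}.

10946

Iterating the recurrence up to F_{17} = 1597 and F_{16} = 987:
F_{18} = F_{17} + F_{16} = 1597 + 987 = 2584
F_{19} = F_{18} + F_{17} = 2584 + 1597 = 4181
F_{20} = F_{19} + F_{18} = 4181 + 2584 = 6765
F_{21} = F_{20} + F_{19} = 6765 + 4181 = 10946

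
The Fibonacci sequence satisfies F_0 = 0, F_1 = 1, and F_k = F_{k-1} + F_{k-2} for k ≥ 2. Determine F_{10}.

55

Iterating the recurrence up to F_{2} = 1 and F_{1} = 1:
F_{3} = F_{2} + F_{1} = 1 + 1 = 2
F_{4} = F_{3} + F_{2} = 2 + 1 = 3
F_{5} = F_{4} + F_{3} = 3 + 2 = 5
F_{6} = F_{5} + F_{4} = 5 + 3 = 8
F_{7} = F_{6} + F_{5} = 8 + 5 = 13
F_{8} = F_{7} + F_{6} = 13 + 8 = 21
F_{9} = F_{8} + F_{7} = 21 + 13 = 34
F_{10} = F_{9} + F_{8} = 34 + 21 = 55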